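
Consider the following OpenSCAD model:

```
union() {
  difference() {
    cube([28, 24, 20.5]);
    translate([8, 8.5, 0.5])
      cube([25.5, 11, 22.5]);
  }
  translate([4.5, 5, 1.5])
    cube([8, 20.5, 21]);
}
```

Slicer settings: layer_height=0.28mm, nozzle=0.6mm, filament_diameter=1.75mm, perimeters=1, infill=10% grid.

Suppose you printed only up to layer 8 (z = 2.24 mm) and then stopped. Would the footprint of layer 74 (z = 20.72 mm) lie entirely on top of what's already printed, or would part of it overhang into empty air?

Compare the two slices. At z = 2.24: the 28×24 cube contributes its full rectangle (area 672.00 mm²); the cube at (8, 8.5) is present — its section is the full 25.5×11 rectangle (area 280.50 mm²); Taking the first minus the rest: starting from the 28×24 cube (672.00 mm²), the 25.5×11 cube at (8, 8.5) partially overlaps it — only the 220.00 mm² overlap (of its 280.50 mm²) is removed, clipping the outline — area = 452.00 mm²; the cube at (4.5, 5) is present — its section is the full 8×20.5 rectangle (area 164.00 mm²); Taking the union: the regions partially overlap — summed areas 616.00 mm² minus the doubly-counted overlap 102.50 mm² gives 513.50 mm² — area = 513.50 mm². At z = 20.72: the cube is absent (z outside [0, 20.5]); the cube at (8, 8.5) is present — its section is the full 25.5×11 rectangle (area 280.50 mm²); Taking the first minus the rest: the first operand is absent here, so nothing remains; the 8×20.5 cube at (4.5, 5) contributes its full rectangle (area 164.00 mm²); Merging all regions: only the 8×20.5 cube at (4.5, 5) is present, so the union is just that shape — area = 164.00 mm². Checking containment: the cross-section at z = 20.72 is a subset of the cross-section at z = 2.24.

entirely on top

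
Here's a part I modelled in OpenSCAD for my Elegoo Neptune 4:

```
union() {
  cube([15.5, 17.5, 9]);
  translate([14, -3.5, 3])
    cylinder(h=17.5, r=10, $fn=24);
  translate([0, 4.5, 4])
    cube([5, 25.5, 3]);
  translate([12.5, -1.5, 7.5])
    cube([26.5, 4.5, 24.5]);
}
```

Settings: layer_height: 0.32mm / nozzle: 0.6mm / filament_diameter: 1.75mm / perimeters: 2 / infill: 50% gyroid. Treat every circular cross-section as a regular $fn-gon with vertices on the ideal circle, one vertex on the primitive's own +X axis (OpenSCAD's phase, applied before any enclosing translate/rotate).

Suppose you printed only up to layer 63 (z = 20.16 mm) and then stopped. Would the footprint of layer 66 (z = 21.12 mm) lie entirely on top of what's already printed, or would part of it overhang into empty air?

Compare the two slices. At z = 20.16: the cube is not intersected at this z (z outside [0, 9]); the r=10 cylinder at (14, -3.5) gives a regular 24-gon of circumradius 10 (constant along its height) (area = (24/2)·10.000²·sin(360°/24) = 310.58 mm²); the cube at (0, 4.5) is absent (z outside [4, 7]); the 26.5×4.5 cube at (12.5, -1.5) contributes its full rectangle (area 119.25 mm²); Taking the union: the regions partially overlap — summed areas 429.83 mm² minus the doubly-counted overlap 46.67 mm² gives 383.16 mm² — area = 383.16 mm². At z = 21.12: the cube is absent (z outside [0, 9]); the cylinder at (14, -3.5) is not intersected at this z (z outside [3, 20.5]); the cube at (0, 4.5) does not reach this height (z outside [4, 7]); the cube at (12.5, -1.5) is present — its section is the full 26.5×4.5 rectangle (area 119.25 mm²); Merging all regions: only the 26.5×4.5 cube at (12.5, -1.5) is present, so the union is just that shape — area = 119.25 mm². Checking containment: the cross-section at z = 21.12 is a subset of the cross-section at z = 20.16.

entirely on top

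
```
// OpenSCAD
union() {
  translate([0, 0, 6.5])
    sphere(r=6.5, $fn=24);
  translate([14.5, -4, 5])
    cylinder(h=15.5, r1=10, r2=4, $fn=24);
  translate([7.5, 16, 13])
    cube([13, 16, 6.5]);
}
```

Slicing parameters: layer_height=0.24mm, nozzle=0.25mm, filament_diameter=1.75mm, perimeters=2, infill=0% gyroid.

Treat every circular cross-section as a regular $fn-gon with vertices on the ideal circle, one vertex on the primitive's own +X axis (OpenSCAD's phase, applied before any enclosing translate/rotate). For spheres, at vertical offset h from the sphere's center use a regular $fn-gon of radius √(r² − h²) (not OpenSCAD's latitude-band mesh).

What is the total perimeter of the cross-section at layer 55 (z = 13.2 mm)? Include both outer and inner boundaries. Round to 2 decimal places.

100.77 mm

At z = 13.2 mm: the sphere is absent (|z−center|=6.700 > r=6.5); the cone at (14.5, -4) contributes a regular 24-gon of circumradius 6.826 (interpolated between r1=10 and r2=4 at t=0.529) (perimeter = 2·24·6.826·sin(180°/24) = 42.77 mm); the cube at (7.5, 16) is present — its section is the full 13×16 rectangle (perimeter 58.00 mm); Combining (union): the 2 present regions are separate (no shared area or edge), so areas and boundary lengths simply add and each stays a separate island — boundary = 100.77 mm. Overall, the cross-section has 2 separate islands. Total boundary length (outer) = 100.77 mm.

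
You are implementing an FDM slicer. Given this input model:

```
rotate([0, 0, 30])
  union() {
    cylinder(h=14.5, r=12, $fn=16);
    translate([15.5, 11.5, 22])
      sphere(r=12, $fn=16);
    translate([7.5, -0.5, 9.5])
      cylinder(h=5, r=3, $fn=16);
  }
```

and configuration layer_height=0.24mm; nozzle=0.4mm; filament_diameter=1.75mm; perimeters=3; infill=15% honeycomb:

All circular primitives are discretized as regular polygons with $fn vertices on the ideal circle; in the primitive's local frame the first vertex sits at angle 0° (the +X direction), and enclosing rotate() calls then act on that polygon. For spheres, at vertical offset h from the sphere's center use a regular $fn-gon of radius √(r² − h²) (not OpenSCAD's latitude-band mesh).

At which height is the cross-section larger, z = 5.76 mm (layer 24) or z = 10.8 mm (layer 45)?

Layer 24 (z = 5.76): the r=12 cylinder contributes a regular 16-gon of circumradius 12 (area = (16/2)·12.000²·sin(360°/16) = 440.85 mm²); the sphere at (15.5, 11.5) is not intersected at this z (|z−center|=16.240 > r=12); the cylinder at (7.5, -0.5) does not reach this height (z outside [9.5, 14.5]); Taking the union: only the r=12 cylinder is present, so the union is just that shape — area = 440.85 mm²; (rotated 30° about Z; rotation is an isometry so areas/perimeters/island counts are preserved). So its area = 440.85 mm². Layer 45 (z = 10.8): the cylinder: section is a regular 16-gon, circumradius r=12 (area = (16/2)·12.000²·sin(360°/16) = 440.85 mm²); the r=12 sphere at (15.5, 11.5) slices to a regular 16-gon of circumradius 4.308 (√(r²−h²) with h=11.2 from center) (area = (16/2)·4.308²·sin(360°/16) = 56.82 mm²); the r=3 cylinder at (7.5, -0.5) contributes a regular 16-gon of circumradius 3 (area = (16/2)·3.000²·sin(360°/16) = 27.55 mm²); Taking the union: the regions partially overlap — summed areas 525.23 mm² minus the doubly-counted overlap 27.55 mm² gives 497.67 mm² — area = 497.67 mm²; (whole slice rotated 30° about Z — lengths, areas and connectivity unchanged). So its area = 497.67 mm². Layer 45 is larger (497.67 vs 440.85 mm²).

layer 45 (z = 10.8 mm)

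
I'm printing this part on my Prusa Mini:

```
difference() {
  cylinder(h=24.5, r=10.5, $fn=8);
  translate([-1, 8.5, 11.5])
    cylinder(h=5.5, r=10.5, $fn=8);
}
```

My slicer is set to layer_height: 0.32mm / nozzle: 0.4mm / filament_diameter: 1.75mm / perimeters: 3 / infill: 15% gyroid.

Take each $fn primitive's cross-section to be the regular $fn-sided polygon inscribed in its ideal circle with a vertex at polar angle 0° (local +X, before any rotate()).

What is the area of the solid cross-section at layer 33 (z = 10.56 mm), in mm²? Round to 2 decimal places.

At z = 10.56 mm: the r=10.5 cylinder contributes a regular 8-gon of circumradius 10.5 (area = (8/2)·10.500²·sin(360°/8) = 311.83 mm²); the cylinder at (-1, 8.5) is not intersected at this z (z outside [11.5, 17]); After the difference (first − rest): none of the subtracted shapes is present at this height, so the r=10.5 cylinder is unchanged — area = 311.83 mm². Overall, the cross-section is a single solid region. Net area = 311.83 mm².

311.83 mm²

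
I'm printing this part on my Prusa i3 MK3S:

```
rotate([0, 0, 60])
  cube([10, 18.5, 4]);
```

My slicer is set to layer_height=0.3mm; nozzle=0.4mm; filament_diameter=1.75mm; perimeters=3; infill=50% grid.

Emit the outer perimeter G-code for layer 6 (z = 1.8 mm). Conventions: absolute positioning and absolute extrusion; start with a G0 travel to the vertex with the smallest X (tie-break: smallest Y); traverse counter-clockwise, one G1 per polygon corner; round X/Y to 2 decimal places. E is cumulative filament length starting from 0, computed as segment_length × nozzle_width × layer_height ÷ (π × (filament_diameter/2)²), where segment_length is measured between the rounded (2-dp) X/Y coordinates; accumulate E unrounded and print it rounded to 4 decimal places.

G0 X-16.02 Y9.25 Z1.80
G1 X0.00 Y0.00 E0.9229
G1 X5.00 Y8.66 E1.4218
G1 X-11.02 Y17.91 E2.3447
G1 X-16.02 Y9.25 E2.8436

At z = 1.8 mm: the 10×18.5 cube contributes its full rectangle; (rotated 60° about Z; rotation is an isometry so areas/perimeters/island counts are preserved). The outline is a single polygon with 4 vertices. Extrusion per mm of travel: 0.4 × 0.3 / (π × 0.875²) = 0.049890. Accumulating E over each segment gives final E = 2.8436.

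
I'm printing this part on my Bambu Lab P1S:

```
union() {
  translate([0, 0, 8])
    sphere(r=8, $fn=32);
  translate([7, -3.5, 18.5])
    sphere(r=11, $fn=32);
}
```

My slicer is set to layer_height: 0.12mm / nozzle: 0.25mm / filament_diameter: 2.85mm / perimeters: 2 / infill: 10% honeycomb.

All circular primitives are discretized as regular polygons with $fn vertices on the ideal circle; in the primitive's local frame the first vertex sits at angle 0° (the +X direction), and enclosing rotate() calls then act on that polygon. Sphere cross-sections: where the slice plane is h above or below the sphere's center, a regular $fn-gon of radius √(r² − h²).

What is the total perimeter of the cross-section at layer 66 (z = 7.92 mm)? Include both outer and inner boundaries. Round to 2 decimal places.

54.40 mm

At z = 7.92 mm: the sphere: section is a regular 32-gon, circumradius = √(r²−h²) = √(8²−0.08²) = 8.000 (perimeter = 2·32·8.000·sin(180°/32) = 50.18 mm); the r=11 sphere at (7, -3.5) contributes a regular 32-gon of circumradius √(11²−10.58²) = 3.011 (perimeter = 2·32·3.011·sin(180°/32) = 18.89 mm); Merging all regions: the regions partially overlap (shared area 13.89 mm²), so the edge portions inside another operand are dropped and the merged outline is re-measured after clipping — boundary = 54.40 mm. Overall, the cross-section is a single solid region. Total boundary length (outer) = 54.40 mm.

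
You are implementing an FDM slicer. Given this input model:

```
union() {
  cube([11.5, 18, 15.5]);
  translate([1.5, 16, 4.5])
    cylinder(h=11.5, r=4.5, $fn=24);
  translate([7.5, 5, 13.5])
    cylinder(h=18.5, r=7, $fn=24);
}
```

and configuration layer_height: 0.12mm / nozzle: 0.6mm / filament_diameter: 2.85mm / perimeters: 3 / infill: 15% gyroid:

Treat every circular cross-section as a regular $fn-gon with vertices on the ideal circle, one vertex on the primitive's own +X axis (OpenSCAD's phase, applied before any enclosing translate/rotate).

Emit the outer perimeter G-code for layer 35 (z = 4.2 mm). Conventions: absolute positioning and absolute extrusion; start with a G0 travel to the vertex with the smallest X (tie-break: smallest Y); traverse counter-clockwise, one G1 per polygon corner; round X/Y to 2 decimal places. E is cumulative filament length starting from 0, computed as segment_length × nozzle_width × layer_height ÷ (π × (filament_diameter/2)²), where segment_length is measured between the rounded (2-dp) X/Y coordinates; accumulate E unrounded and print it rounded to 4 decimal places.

At z = 4.2 mm: the cube (footprint 11.5×18) is included at this height; the cylinder at (1.5, 16) is not intersected at this z (z outside [4.5, 16]); the cylinder at (7.5, 5) is not intersected at this z (z outside [13.5, 32]); Merging all regions: only the 11.5×18 cube is present, so the union is just that shape — 1 connected region. The outline is a single polygon with 4 vertices. Extrusion per mm of travel: 0.6 × 0.12 / (π × 1.425²) = 0.011286. Accumulating E over each segment gives final E = 0.6659.

G0 X0.00 Y0.00 Z4.20
G1 X11.50 Y0.00 E0.1298
G1 X11.50 Y18.00 E0.3329
G1 X0.00 Y18.00 E0.4627
G1 X0.00 Y0.00 E0.6659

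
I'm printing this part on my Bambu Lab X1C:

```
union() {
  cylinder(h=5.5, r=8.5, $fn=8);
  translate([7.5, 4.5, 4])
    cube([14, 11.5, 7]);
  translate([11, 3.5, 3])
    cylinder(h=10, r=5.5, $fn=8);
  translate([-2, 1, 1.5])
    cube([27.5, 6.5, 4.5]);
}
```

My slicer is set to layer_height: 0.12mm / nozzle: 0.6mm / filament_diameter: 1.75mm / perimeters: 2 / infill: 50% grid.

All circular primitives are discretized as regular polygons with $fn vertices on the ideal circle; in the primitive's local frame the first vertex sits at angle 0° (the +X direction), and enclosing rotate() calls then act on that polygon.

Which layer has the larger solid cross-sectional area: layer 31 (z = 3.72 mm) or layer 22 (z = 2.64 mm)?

layer 31 (z = 3.72 mm)

Layer 31 (z = 3.72): the cylinder: section is a regular 8-gon, circumradius r=8.5 (area = (8/2)·8.500²·sin(360°/8) = 204.35 mm²); the cube at (7.5, 4.5) is absent (z outside [4, 11]); the r=5.5 cylinder at (11, 3.5) gives a regular 8-gon of circumradius 5.5 (constant along its height) (area = (8/2)·5.500²·sin(360°/8) = 85.56 mm²); the 27.5×6.5 cube at (-2, 1) contributes its full rectangle (area 178.75 mm²); Combining (union): the regions partially overlap — summed areas 468.66 mm² minus the doubly-counted overlap 119.20 mm² gives 349.46 mm² — area = 349.46 mm². So its area = 349.46 mm². Layer 22 (z = 2.64): the cylinder: section is a regular 8-gon, circumradius r=8.5 (area = (8/2)·8.500²·sin(360°/8) = 204.35 mm²); the cube at (7.5, 4.5) is not intersected at this z (z outside [4, 11]); the cylinder at (11, 3.5) is absent (z outside [3, 13]); the cube at (-2, 1) (footprint 27.5×6.5) is included at this height (area 178.75 mm²); Merging all regions: the regions partially overlap — summed areas 383.10 mm² minus the doubly-counted overlap 54.59 mm² gives 328.52 mm² — area = 328.52 mm². So its area = 328.52 mm². Layer 31 is larger (349.46 vs 328.52 mm²).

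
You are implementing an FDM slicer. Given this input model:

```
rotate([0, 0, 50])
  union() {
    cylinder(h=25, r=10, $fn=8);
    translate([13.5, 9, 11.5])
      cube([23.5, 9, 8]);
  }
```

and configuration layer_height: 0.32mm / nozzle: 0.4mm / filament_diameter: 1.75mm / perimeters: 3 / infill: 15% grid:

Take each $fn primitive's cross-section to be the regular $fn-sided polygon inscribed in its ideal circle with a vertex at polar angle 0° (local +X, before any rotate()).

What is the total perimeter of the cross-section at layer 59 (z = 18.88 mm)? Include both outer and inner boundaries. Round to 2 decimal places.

At z = 18.88 mm: the cylinder: section is a regular 8-gon, circumradius r=10 (perimeter = 2·8·10.000·sin(180°/8) = 61.23 mm); the cube at (13.5, 9) is present — its section is the full 23.5×9 rectangle (perimeter 65.00 mm); Taking the union: the 2 present regions are separate (no shared area or edge), so areas and boundary lengths simply add and each stays a separate island — boundary = 126.23 mm; (rotated 50° about Z; rotation is an isometry so areas/perimeters/island counts are preserved). Overall, the cross-section has 2 separate islands. Total boundary length (outer) = 126.23 mm.

126.23 mm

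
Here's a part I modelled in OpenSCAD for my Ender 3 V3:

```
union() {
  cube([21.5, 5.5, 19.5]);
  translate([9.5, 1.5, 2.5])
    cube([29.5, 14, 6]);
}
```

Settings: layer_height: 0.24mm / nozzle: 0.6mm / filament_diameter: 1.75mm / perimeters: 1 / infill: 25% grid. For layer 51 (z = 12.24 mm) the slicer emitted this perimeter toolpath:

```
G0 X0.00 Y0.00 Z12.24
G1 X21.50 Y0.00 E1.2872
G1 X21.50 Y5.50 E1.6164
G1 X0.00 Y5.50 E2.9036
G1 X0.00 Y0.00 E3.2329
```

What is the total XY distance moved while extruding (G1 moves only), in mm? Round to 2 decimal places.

54.00 mm

Sum the Euclidean lengths of each G1 segment: total = 54.00 mm.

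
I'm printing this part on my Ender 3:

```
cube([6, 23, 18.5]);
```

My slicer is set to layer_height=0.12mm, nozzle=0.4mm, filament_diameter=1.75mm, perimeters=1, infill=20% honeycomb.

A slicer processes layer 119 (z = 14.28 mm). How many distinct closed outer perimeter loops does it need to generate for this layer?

At z = 14.28 mm: the cube (footprint 6×23) is included at this height. The result has 1 disconnected region.

1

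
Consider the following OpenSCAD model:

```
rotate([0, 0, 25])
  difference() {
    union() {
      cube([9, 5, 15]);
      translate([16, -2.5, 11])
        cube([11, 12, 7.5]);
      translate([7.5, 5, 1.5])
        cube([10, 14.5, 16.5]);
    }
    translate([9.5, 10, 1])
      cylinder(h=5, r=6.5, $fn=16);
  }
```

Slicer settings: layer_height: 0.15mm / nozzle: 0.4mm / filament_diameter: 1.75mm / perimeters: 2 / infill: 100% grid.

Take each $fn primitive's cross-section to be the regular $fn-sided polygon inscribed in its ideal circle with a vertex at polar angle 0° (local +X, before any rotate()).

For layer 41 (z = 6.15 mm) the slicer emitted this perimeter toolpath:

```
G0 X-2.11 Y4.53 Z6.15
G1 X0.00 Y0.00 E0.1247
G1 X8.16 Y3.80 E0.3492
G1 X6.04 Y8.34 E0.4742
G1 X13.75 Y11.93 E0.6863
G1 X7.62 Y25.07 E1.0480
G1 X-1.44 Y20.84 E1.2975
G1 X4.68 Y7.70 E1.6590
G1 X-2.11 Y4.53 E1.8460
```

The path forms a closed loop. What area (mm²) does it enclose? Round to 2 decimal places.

Apply the shoelace formula to the sequence of (X, Y) vertices; enclosed area = 190.01 mm².

190.01 mm²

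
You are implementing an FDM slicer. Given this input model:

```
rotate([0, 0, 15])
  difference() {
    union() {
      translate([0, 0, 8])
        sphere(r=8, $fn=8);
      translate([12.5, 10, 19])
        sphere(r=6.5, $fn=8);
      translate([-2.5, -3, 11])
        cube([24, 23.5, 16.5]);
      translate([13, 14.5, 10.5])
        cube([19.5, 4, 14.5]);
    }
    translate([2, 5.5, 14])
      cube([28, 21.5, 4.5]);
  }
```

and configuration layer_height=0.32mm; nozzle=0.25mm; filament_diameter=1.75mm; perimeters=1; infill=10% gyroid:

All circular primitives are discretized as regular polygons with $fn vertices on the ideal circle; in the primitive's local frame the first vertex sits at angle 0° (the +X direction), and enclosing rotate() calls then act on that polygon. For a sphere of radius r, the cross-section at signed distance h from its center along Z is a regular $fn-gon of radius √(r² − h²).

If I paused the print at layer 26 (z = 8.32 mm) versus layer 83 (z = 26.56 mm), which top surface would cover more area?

layer 83 (z = 26.56 mm)

Layer 26 (z = 8.32): the r=8 sphere slices to a regular 8-gon of circumradius 7.994 (√(r²−h²) with h=0.32 from center) (area = (8/2)·7.994²·sin(360°/8) = 180.73 mm²); the sphere at (12.5, 10) is absent (|z−center|=10.680 > r=6.5); the cube at (-2.5, -3) is not intersected at this z (z outside [11, 27.5]); the cube at (13, 14.5) does not reach this height (z outside [10.5, 25]); Combining (union): only the r=8 sphere is present, so the union is just that shape — area = 180.73 mm²; the cube at (2, 5.5) does not reach this height (z outside [14, 18.5]); Taking the first minus the rest: none of the subtracted shapes is present at this height, so the result so far is unchanged — area = 180.73 mm²; (whole slice rotated 15° about Z — lengths, areas and connectivity unchanged). So its area = 180.73 mm². Layer 83 (z = 26.56): the sphere is absent (|z−center|=18.560 > r=8); the sphere at (12.5, 10) is absent (|z−center|=7.560 > r=6.5); the 24×23.5 cube at (-2.5, -3) contributes its full rectangle (area 564.00 mm²); the cube at (13, 14.5) is absent (z outside [10.5, 25]); Combining (union): only the 24×23.5 cube at (-2.5, -3) is present, so the union is just that shape — area = 564.00 mm²; the cube at (2, 5.5) is not intersected at this z (z outside [14, 18.5]); After the difference (first − rest): none of the subtracted shapes is present at this height, so that combined region is unchanged — area = 564.00 mm²; (whole slice rotated 15° about Z — lengths, areas and connectivity unchanged). So its area = 564.00 mm². Layer 83 is larger (564.00 vs 180.73 mm²).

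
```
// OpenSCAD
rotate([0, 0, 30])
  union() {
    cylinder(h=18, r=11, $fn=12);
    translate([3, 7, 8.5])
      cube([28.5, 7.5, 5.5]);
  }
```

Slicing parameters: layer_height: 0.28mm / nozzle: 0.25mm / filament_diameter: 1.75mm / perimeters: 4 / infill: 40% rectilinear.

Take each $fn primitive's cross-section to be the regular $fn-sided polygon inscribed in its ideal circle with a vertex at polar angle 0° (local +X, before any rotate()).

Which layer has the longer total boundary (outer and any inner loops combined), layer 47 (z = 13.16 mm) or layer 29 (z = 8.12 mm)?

Layer 47 (z = 13.16): the r=11 cylinder gives a regular 12-gon of circumradius 11 (constant along its height) (perimeter = 2·12·11.000·sin(180°/12) = 68.33 mm); the 28.5×7.5 cube at (3, 7) contributes its full rectangle (perimeter 72.00 mm); Merging all regions: the regions partially overlap (shared area 10.34 mm²), so the edge portions inside another operand are dropped and the merged outline is re-measured after clipping — boundary = 125.94 mm; (rotated 30° about Z; rotation is an isometry so areas/perimeters/island counts are preserved). So its perimeter = 125.94 mm. Layer 29 (z = 8.12): the r=11 cylinder contributes a regular 12-gon of circumradius 11 (perimeter = 2·12·11.000·sin(180°/12) = 68.33 mm); the cube at (3, 7) is absent (z outside [8.5, 14]); Merging all regions: only the r=11 cylinder is present, so the union is just that shape — boundary = 68.33 mm; (rotated 30° about Z; rotation is an isometry so areas/perimeters/island counts are preserved). So its perimeter = 68.33 mm. Layer 47 is larger (125.94 vs 68.33 mm).

layer 47 (z = 13.16 mm)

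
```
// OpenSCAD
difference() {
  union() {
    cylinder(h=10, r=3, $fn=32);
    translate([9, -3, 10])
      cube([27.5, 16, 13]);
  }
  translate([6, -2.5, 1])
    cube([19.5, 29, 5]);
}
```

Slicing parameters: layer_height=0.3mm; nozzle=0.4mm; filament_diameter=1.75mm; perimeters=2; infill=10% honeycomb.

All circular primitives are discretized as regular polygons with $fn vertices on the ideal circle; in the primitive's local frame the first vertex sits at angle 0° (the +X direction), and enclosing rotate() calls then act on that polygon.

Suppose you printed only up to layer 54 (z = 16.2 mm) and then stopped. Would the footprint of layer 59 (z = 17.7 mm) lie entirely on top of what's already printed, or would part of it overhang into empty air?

Compare the two slices. At z = 16.2: the cylinder is absent (z outside [0, 10]); the cube at (9, -3) (footprint 27.5×16) is included at this height (area 440.00 mm²); Combining (union): only the 27.5×16 cube at (9, -3) is present, so the union is just that shape — area = 440.00 mm²; the cube at (6, -2.5) is not intersected at this z (z outside [1, 6]); Taking the first minus the rest: none of the subtracted shapes is present at this height, so that combined region is unchanged — area = 440.00 mm². At z = 17.7: the cylinder does not reach this height (z outside [0, 10]); the cube at (9, -3) is present — its section is the full 27.5×16 rectangle (area 440.00 mm²); Combining (union): only the 27.5×16 cube at (9, -3) is present, so the union is just that shape — area = 440.00 mm²; the cube at (6, -2.5) does not reach this height (z outside [1, 6]); Subtracting the remaining from the first: none of the subtracted shapes is present at this height, so that combined region is unchanged — area = 440.00 mm². Checking containment: the cross-section at z = 17.7 is a subset of the cross-section at z = 16.2.

entirely on top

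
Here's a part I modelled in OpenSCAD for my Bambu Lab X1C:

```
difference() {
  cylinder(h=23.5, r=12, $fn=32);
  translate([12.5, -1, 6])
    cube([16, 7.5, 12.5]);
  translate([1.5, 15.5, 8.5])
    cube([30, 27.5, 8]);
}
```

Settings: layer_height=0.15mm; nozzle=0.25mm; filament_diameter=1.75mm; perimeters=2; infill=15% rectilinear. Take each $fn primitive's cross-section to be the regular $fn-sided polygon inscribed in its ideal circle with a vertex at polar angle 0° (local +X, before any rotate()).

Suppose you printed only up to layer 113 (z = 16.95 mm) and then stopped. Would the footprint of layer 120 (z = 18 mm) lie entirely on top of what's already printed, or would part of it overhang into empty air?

Compare the two slices. At z = 16.95: the r=12 cylinder contributes a regular 32-gon of circumradius 12 (area = (32/2)·12.000²·sin(360°/32) = 449.49 mm²); the cube at (12.5, -1) is present — its section is the full 16×7.5 rectangle (area 120.00 mm²); the cube at (1.5, 15.5) is not intersected at this z (z outside [8.5, 16.5]); After the difference (first − rest): starting from the r=12 cylinder (449.49 mm²), the 16×7.5 cube at (12.5, -1) misses the remaining region (no effect) — area = 449.49 mm². At z = 18: the r=12 cylinder contributes a regular 32-gon of circumradius 12 (area = (32/2)·12.000²·sin(360°/32) = 449.49 mm²); the 16×7.5 cube at (12.5, -1) contributes its full rectangle (area 120.00 mm²); the cube at (1.5, 15.5) is absent (z outside [8.5, 16.5]); Subtracting the remaining from the first: starting from the r=12 cylinder (449.49 mm²), the 16×7.5 cube at (12.5, -1) misses the remaining region (no effect) — area = 449.49 mm². Checking containment: the cross-section at z = 18 is a subset of the cross-section at z = 16.95.

entirely on top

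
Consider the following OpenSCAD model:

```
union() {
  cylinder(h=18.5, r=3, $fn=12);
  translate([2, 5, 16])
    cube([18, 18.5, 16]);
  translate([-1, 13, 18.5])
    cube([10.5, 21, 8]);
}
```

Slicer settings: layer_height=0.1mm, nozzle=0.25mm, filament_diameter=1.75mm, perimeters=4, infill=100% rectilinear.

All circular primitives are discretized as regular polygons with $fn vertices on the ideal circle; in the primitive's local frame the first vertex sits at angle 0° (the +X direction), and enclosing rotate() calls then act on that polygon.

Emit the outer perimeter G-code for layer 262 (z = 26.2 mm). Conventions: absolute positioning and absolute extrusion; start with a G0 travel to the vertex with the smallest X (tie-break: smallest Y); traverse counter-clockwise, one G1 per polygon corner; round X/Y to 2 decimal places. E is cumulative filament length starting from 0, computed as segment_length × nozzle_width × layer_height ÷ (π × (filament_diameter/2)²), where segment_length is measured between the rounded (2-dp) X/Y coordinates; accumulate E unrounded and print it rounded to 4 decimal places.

At z = 26.2 mm: the cylinder does not reach this height (z outside [0, 18.5]); the cube at (2, 5) is present — its section is the full 18×18.5 rectangle; the cube at (-1, 13) (footprint 10.5×21) is included at this height; Taking the union: the regions partially overlap (shared area 78.75 mm²), so overlapping operands fuse into one piece — 1 connected region. The outline is a single polygon with 8 vertices. Extrusion per mm of travel: 0.25 × 0.1 / (π × 0.875²) = 0.010394. Accumulating E over each segment gives final E = 1.0394.

G0 X-1.00 Y13.00 Z26.20
G1 X2.00 Y13.00 E0.0312
G1 X2.00 Y5.00 E0.1143
G1 X20.00 Y5.00 E0.3014
G1 X20.00 Y23.50 E0.4937
G1 X9.50 Y23.50 E0.6028
G1 X9.50 Y34.00 E0.7120
G1 X-1.00 Y34.00 E0.8211
G1 X-1.00 Y13.00 E1.0394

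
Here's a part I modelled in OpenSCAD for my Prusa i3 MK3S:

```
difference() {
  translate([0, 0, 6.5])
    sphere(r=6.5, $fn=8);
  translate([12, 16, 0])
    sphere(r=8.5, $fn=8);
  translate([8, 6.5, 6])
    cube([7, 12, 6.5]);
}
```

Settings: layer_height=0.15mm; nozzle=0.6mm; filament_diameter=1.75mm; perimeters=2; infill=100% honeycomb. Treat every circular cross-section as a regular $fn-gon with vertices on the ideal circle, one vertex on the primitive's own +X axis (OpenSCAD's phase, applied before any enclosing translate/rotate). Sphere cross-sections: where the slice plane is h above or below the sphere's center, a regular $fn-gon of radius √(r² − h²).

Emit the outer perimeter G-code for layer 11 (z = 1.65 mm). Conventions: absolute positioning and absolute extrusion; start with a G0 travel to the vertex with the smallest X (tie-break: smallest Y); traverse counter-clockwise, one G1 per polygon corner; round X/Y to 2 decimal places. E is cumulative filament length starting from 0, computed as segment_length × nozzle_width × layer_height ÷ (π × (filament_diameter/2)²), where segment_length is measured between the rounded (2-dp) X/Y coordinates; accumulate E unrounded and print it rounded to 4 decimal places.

G0 X-4.33 Y0.00 Z1.65
G1 X-3.06 Y-3.06 E0.1240
G1 X0.00 Y-4.33 E0.2479
G1 X3.06 Y-3.06 E0.3719
G1 X4.33 Y0.00 E0.4959
G1 X3.06 Y3.06 E0.6198
G1 X0.00 Y4.33 E0.7438
G1 X-3.06 Y3.06 E0.8678
G1 X-4.33 Y0.00 E0.9917

At z = 1.65 mm: the r=6.5 sphere slices to a regular 8-gon of circumradius 4.328 (√(r²−h²) with h=4.85 from center); the r=8.5 sphere at (12, 16) slices to a regular 8-gon of circumradius 8.338 (√(r²−h²) with h=1.65 from center); the cube at (8, 6.5) does not reach this height (z outside [6, 12.5]); After the difference (first − rest): starting from the r=6.5 sphere, the r=8.5 sphere at (12, 16) misses the remaining region (no effect) — 1 connected region. The outline is a single polygon with 8 vertices. Extrusion per mm of travel: 0.6 × 0.15 / (π × 0.875²) = 0.037418. Accumulating E over each segment gives final E = 0.9917.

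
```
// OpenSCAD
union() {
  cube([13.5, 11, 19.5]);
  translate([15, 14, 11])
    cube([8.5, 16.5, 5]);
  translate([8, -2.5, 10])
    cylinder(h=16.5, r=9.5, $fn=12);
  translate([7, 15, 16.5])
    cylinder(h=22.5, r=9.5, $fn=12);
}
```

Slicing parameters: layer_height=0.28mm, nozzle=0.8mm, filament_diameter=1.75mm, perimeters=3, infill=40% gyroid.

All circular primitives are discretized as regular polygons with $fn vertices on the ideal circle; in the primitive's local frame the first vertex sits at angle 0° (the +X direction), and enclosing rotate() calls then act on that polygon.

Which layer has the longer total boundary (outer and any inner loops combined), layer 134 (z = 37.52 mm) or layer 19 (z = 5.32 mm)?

Layer 134 (z = 37.52): the cube is absent (z outside [0, 19.5]); the cube at (15, 14) is not intersected at this z (z outside [11, 16]); the cylinder at (8, -2.5) is not intersected at this z (z outside [10, 26.5]); the r=9.5 cylinder at (7, 15) gives a regular 12-gon of circumradius 9.5 (constant along its height) (perimeter = 2·12·9.500·sin(180°/12) = 59.01 mm); Merging all regions: only the r=9.5 cylinder at (7, 15) is present, so the union is just that shape — boundary = 59.01 mm. So its perimeter = 59.01 mm. Layer 19 (z = 5.32): the cube is present — its section is the full 13.5×11 rectangle (perimeter 49.00 mm); the cube at (15, 14) is absent (z outside [11, 16]); the cylinder at (8, -2.5) does not reach this height (z outside [10, 26.5]); the cylinder at (7, 15) does not reach this height (z outside [16.5, 39]); Taking the union: only the 13.5×11 cube is present, so the union is just that shape — boundary = 49.00 mm. So its perimeter = 49.00 mm. Layer 134 is larger (59.01 vs 49.00 mm).

layer 134 (z = 37.52 mm)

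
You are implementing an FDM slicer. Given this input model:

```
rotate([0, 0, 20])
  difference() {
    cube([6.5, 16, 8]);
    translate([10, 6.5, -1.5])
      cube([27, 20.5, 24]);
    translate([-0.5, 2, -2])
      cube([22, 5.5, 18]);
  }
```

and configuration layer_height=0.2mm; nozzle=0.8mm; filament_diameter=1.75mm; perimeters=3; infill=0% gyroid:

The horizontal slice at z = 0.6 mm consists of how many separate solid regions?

2

At z = 0.6 mm: the cube is present — its section is the full 6.5×16 rectangle; the cube at (10, 6.5) is present — its section is the full 27×20.5 rectangle; the 22×5.5 cube at (-0.5, 2) contributes its full rectangle; Subtracting the remaining from the first: starting from the 6.5×16 cube, the 27×20.5 cube at (10, 6.5) misses the remaining region (no effect); the 22×5.5 cube at (-0.5, 2) partially overlaps it — only the 35.75 mm² overlap (of its 121.00 mm²) is removed, clipping the outline — 2 connected regions; (whole slice rotated 20° about Z — lengths, areas and connectivity unchanged). The result has 2 disconnected regions.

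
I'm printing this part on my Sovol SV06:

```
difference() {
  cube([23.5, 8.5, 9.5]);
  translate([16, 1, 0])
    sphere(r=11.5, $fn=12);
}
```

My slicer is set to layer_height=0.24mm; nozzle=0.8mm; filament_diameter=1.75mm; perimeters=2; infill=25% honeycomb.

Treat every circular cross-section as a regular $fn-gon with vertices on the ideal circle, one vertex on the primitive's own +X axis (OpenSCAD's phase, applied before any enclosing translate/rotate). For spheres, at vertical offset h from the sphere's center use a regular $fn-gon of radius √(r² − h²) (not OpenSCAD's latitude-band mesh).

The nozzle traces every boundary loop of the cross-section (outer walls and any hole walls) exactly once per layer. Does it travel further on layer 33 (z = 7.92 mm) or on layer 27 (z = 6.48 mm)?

Layer 33 (z = 7.92): the 23.5×8.5 cube contributes its full rectangle (perimeter 64.00 mm); the sphere at (16, 1): section is a regular 12-gon, circumradius = √(r²−h²) = √(11.5²−7.92²) = 8.338 (perimeter = 2·12·8.338·sin(180°/12) = 51.79 mm); After the difference (first − rest): starting from the 23.5×8.5 cube, the r=11.5 sphere at (16, 1) partially overlaps it — only the 116.06 mm² overlap (of its 208.57 mm²) is removed, clipping the outline — boundary = 55.26 mm. So its perimeter = 55.26 mm. Layer 27 (z = 6.48): the cube is present — its section is the full 23.5×8.5 rectangle (perimeter 64.00 mm); the r=11.5 sphere at (16, 1) contributes a regular 12-gon of circumradius √(11.5²−6.48²) = 9.501 (perimeter = 2·12·9.501·sin(180°/12) = 59.01 mm); Taking the first minus the rest: starting from the 23.5×8.5 cube, the r=11.5 sphere at (16, 1) partially overlaps it — only the 132.02 mm² overlap (of its 270.78 mm²) is removed, clipping the outline — boundary = 42.54 mm. So its perimeter = 42.54 mm. Layer 33 is larger (55.26 vs 42.54 mm).

layer 33 (z = 7.92 mm)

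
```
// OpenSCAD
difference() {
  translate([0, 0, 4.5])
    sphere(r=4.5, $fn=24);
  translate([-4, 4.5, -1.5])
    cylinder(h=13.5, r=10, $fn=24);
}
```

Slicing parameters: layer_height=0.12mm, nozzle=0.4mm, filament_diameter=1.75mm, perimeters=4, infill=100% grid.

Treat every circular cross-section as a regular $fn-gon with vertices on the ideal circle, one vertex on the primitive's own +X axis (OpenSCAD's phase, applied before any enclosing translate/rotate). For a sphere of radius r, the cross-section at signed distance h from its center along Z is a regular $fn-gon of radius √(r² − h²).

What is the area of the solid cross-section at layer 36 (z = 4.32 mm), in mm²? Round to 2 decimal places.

2.07 mm²

At z = 4.32 mm: the r=4.5 sphere slices to a regular 24-gon of circumradius 4.496 (√(r²−h²) with h=0.18 from center) (area = (24/2)·4.496²·sin(360°/24) = 62.79 mm²); the r=10 cylinder at (-4, 4.5) gives a regular 24-gon of circumradius 10 (constant along its height) (area = (24/2)·10.000²·sin(360°/24) = 310.58 mm²); Taking the first minus the rest: starting from the r=4.5 sphere (62.79 mm²), the r=10 cylinder at (-4, 4.5) partially overlaps it — only the 60.72 mm² overlap (of its 310.58 mm²) is removed, clipping the outline — area = 2.07 mm². Overall, the cross-section is a single solid region. Net area = 2.07 mm².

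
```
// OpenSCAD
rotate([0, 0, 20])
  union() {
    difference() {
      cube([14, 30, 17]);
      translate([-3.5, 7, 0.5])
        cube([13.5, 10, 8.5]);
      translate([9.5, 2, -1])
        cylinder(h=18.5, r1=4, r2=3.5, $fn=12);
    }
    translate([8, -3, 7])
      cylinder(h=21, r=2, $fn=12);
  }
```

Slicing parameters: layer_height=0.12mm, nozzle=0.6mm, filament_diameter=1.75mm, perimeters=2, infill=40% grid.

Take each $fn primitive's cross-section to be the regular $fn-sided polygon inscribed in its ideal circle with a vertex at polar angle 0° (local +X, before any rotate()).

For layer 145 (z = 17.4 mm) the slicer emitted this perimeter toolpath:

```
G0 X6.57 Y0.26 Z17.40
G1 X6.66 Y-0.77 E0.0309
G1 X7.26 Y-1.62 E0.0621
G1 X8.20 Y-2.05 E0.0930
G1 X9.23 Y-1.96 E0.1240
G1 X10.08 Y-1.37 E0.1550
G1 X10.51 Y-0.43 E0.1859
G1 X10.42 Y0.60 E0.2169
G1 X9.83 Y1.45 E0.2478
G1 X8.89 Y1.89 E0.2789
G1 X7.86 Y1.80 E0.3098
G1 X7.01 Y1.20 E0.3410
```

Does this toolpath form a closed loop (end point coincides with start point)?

no

Start point (G0): (6.57, 0.26). End point (last G1): the path does not return to the start — open.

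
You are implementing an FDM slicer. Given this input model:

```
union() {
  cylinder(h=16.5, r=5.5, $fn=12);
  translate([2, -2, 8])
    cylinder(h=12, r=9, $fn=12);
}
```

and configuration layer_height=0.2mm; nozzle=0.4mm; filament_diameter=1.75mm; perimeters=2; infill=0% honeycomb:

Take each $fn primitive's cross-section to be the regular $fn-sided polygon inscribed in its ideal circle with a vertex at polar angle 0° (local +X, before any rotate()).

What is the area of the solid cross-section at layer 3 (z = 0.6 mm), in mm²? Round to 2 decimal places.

90.75 mm²

At z = 0.6 mm: the r=5.5 cylinder contributes a regular 12-gon of circumradius 5.5 (area = (12/2)·5.500²·sin(360°/12) = 90.75 mm²); the cylinder at (2, -2) is not intersected at this z (z outside [8, 20]); Taking the union: only the r=5.5 cylinder is present, so the union is just that shape — area = 90.75 mm². Overall, the cross-section is a single solid region. Net area = 90.75 mm².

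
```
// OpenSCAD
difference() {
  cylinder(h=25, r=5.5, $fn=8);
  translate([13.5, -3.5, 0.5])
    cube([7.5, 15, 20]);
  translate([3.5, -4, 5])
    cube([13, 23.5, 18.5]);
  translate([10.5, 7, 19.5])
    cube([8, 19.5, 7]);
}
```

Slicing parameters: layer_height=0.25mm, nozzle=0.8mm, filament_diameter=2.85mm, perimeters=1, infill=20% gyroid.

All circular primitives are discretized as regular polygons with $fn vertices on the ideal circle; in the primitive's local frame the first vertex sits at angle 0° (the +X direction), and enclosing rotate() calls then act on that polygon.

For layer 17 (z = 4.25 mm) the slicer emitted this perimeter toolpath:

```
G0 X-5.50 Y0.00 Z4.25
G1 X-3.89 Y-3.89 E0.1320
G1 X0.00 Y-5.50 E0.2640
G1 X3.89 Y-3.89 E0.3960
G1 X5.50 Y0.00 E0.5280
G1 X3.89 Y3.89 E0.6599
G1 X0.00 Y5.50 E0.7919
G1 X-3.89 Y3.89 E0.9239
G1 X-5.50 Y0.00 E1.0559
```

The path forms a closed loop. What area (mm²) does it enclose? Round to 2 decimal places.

Apply the shoelace formula to the sequence of (X, Y) vertices; enclosed area = 85.58 mm².

85.58 mm²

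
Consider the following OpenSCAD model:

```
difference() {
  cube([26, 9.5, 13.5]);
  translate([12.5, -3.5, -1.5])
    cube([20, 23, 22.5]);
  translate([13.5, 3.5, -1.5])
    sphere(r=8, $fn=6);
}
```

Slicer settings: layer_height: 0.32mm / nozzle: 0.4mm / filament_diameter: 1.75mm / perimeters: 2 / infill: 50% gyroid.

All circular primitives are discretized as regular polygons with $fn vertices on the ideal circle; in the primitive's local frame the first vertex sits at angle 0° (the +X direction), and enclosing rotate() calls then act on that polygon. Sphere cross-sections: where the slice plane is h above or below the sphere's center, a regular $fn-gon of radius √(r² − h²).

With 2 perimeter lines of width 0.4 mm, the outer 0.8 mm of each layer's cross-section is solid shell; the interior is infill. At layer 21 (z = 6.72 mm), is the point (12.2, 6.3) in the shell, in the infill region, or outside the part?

At z = 6.72 mm: the cube (footprint 26×9.5) is included at this height; the cube at (12.5, -3.5) (footprint 20×23) is included at this height; the sphere at (13.5, 3.5) is not intersected at this z (|z−center|=8.220 > r=8); Subtracting the remaining from the first: starting from the 26×9.5 cube, the 20×23 cube at (12.5, -3.5) partially overlaps it — only the 128.25 mm² overlap (of its 460.00 mm²) is removed, clipping the outline — 1 connected region. Overall, the cross-section is a single solid region. The nearest boundary edge runs (12.50, 9.50)→(12.50, 0.00); distance from the point to it = 0.30 mm. The point is inside the cross-section, 0.30 mm from the nearest boundary — within the 0.8 mm shell band (2 × 0.4).

shell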